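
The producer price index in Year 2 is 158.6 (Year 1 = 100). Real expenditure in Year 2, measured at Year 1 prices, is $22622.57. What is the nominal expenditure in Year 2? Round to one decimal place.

Nominal = Real × (Index/100) = 22622.57 × (158.6/100)
        = 22622.57 × 1.586 = 35879.3960

35879.4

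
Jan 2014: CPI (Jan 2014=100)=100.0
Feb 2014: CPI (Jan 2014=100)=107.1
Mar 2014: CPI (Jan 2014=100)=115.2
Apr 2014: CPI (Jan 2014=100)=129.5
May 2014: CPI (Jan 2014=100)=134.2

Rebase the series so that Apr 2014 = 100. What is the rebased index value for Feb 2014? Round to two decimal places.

Rebased(Feb 2014) = 107.1 / 129.5 × 100 = 82.7027

82.70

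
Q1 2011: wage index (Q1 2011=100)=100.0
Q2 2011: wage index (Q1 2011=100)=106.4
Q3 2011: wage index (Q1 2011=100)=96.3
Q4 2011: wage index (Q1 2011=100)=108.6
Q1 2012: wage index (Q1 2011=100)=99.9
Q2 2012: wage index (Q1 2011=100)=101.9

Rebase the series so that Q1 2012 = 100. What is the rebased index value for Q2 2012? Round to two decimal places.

Rebased(Q2 2012) = 101.9 / 99.9 × 100 = 102.0020

102.00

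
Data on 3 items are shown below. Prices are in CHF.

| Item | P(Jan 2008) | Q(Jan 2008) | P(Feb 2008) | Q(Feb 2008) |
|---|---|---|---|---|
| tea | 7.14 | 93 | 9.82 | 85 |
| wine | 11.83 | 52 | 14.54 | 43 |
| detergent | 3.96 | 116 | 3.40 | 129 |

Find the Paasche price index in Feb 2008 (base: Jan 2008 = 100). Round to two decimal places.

116.73

Paasche price index uses current-period quantities as weights.
ΣP(Feb 2008)·Q(Feb 2008) = 9.82×85 + 14.54×43 + 3.40×129 = 834.7 + 625.22 + 438.6 = 1898.52
ΣP(Jan 2008)·Q(Feb 2008) = 7.14×85 + 11.83×43 + 3.96×129 = 606.9 + 508.69 + 510.84 = 1626.43
Index = 1898.52 / 1626.43 × 100 = 116.7293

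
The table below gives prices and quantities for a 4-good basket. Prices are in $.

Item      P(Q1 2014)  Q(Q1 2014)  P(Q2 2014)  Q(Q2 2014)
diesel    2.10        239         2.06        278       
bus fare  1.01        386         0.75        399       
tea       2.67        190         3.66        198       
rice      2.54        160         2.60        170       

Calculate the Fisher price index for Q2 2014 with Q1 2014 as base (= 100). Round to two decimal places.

104.78

Laspeyres component (base-period weights):
ΣP(Q2 2014)Q(Q1 2014) = 2.06×239 + 0.75×386 + 3.66×190 + 2.60×160 = 492.34 + 289.5 + 695.4 + 416 = 1893.24
ΣP(Q1 2014)Q(Q1 2014) = 2.10×239 + 1.01×386 + 2.67×190 + 2.54×160 = 501.9 + 389.86 + 507.3 + 406.4 = 1805.46
L = 1893.24 / 1805.46 × 100 = 104.8619
Paasche component (current-period weights):
ΣP(Q2 2014)Q(Q2 2014) = 2.06×278 + 0.75×399 + 3.66×198 + 2.60×170 = 572.68 + 299.25 + 724.68 + 442 = 2038.61
ΣP(Q1 2014)Q(Q2 2014) = 2.10×278 + 1.01×399 + 2.67×198 + 2.54×170 = 583.8 + 402.99 + 528.66 + 431.8 = 1947.25
P = 2038.61 / 1947.25 × 100 = 104.6917
Fisher = √(L × P) = √(104.8619 × 104.6917) = 104.7768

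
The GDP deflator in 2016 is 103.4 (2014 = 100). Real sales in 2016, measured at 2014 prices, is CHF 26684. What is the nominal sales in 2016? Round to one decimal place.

Nominal = Real × (Index/100) = 26684 × (103.4/100)
        = 26684 × 1.034 = 27591.2560

27591.3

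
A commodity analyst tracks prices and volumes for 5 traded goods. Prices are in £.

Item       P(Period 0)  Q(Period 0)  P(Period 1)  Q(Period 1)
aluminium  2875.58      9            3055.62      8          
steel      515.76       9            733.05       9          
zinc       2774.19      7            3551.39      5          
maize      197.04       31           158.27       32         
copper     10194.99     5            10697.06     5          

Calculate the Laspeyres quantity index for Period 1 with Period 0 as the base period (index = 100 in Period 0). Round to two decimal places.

92.31

Laspeyres quantity index uses base-period prices as weights.
ΣP(Period 0)·Q(Period 1) = 2875.58×8 + 515.76×9 + 2774.19×5 + 197.04×32 + 10194.99×5 = 23004.64 + 4641.84 + 13870.95 + 6305.28 + 50974.95 = 98797.66
ΣP(Period 0)·Q(Period 0) = 2875.58×9 + 515.76×9 + 2774.19×7 + 197.04×31 + 10194.99×5 = 25880.22 + 4641.84 + 19419.33 + 6108.24 + 50974.95 = 107024.58
Index = 98797.66 / 107024.58 × 100 = 92.3131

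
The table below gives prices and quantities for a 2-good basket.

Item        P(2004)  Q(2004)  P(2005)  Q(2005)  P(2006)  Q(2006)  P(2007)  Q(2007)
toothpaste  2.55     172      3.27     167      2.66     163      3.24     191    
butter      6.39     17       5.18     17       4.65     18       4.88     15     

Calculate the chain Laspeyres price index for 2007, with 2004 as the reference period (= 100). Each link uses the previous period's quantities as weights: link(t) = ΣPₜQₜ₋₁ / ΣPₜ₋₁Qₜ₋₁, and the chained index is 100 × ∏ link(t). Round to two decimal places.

Link 2004→2005:
ΣP(2005)Q(2004) = 3.27×172 + 5.18×17 = 562.44 + 88.06 = 650.5
ΣP(2004)Q(2004) = 2.55×172 + 6.39×17 = 438.6 + 108.63 = 547.23
link = 650.5/547.23 = 1.188714
Link 2005→2006:
ΣP(2006)Q(2005) = 2.66×167 + 4.65×17 = 444.22 + 79.05 = 523.27
ΣP(2005)Q(2005) = 3.27×167 + 5.18×17 = 546.09 + 88.06 = 634.15
link = 523.27/634.15 = 0.825152
Link 2006→2007:
ΣP(2007)Q(2006) = 3.24×163 + 4.88×18 = 528.12 + 87.84 = 615.96
ΣP(2006)Q(2006) = 2.66×163 + 4.65×18 = 433.58 + 83.7 = 517.28
link = 615.96/517.28 = 1.190767
Chained index = 100 × 1.188714 × 0.825152 × 1.190767 = 116.7987

116.80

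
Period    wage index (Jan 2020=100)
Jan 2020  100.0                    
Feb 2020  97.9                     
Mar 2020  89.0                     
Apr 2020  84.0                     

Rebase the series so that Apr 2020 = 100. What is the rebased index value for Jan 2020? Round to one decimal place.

119.0

Rebased(Jan 2020) = 100.0 / 84.0 × 100 = 119.0476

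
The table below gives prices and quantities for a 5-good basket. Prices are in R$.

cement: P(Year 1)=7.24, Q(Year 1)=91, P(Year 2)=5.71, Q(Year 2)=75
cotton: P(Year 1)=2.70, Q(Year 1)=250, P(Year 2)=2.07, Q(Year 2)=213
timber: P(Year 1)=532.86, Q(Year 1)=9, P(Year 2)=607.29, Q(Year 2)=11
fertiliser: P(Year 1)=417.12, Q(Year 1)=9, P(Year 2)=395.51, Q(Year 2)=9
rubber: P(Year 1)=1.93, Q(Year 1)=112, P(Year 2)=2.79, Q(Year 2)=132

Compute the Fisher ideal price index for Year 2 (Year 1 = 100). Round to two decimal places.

Laspeyres component (base-period weights):
ΣP(Year 2)Q(Year 1) = 5.71×91 + 2.07×250 + 607.29×9 + 395.51×9 + 2.79×112 = 519.61 + 517.5 + 5465.61 + 3559.59 + 312.48 = 10374.79
ΣP(Year 1)Q(Year 1) = 7.24×91 + 2.70×250 + 532.86×9 + 417.12×9 + 1.93×112 = 658.84 + 675 + 4795.74 + 3754.08 + 216.16 = 10099.82
L = 10374.79 / 10099.82 × 100 = 102.7225
Paasche component (current-period weights):
ΣP(Year 2)Q(Year 2) = 5.71×75 + 2.07×213 + 607.29×11 + 395.51×9 + 2.79×132 = 428.25 + 440.91 + 6680.19 + 3559.59 + 368.28 = 11477.22
ΣP(Year 1)Q(Year 2) = 7.24×75 + 2.70×213 + 532.86×11 + 417.12×9 + 1.93×132 = 543 + 575.1 + 5861.46 + 3754.08 + 254.76 = 10988.4
P = 11477.22 / 10988.4 × 100 = 104.4485
Fisher = √(L × P) = √(102.7225 × 104.4485) = 103.5819

103.58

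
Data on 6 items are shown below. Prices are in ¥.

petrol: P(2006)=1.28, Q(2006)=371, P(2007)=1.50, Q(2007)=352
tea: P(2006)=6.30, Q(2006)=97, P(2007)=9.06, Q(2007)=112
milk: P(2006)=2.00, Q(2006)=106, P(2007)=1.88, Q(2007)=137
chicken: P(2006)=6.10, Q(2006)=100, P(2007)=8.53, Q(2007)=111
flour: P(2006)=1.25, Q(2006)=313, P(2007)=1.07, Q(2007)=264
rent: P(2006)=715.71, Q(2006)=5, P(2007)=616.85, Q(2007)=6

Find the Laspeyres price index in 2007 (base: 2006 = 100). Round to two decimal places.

100.49

Laspeyres price index uses base-period quantities as weights.
ΣP(2007)·Q(2006) = 1.50×371 + 9.06×97 + 1.88×106 + 8.53×100 + 1.07×313 + 616.85×5 = 556.5 + 878.82 + 199.28 + 853 + 334.91 + 3084.25 = 5906.76
ΣP(2006)·Q(2006) = 1.28×371 + 6.30×97 + 2.00×106 + 6.10×100 + 1.25×313 + 715.71×5 = 474.88 + 611.1 + 212 + 610 + 391.25 + 3578.55 = 5877.78
Index = 5906.76 / 5877.78 × 100 = 100.4930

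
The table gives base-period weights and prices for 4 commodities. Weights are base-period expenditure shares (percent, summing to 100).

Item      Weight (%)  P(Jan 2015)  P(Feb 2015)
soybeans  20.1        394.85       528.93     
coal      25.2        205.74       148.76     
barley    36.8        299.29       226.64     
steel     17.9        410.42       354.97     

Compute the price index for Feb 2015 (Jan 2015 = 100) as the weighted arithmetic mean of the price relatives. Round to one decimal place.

88.5

soybeans: 20.1 × (528.93/394.85) = 20.1 × 1.339572 = 26.9254
coal: 25.2 × (148.76/205.74) = 25.2 × 0.723049 = 18.2208
barley: 36.8 × (226.64/299.29) = 36.8 × 0.757259 = 27.8671
steel: 17.9 × (354.97/410.42) = 17.9 × 0.864894 = 15.4816
Index = Σ wᵢ·(p₁ᵢ/p₀ᵢ) = 26.9254 + 18.2208 + 27.8671 + 15.4816 = 88.4950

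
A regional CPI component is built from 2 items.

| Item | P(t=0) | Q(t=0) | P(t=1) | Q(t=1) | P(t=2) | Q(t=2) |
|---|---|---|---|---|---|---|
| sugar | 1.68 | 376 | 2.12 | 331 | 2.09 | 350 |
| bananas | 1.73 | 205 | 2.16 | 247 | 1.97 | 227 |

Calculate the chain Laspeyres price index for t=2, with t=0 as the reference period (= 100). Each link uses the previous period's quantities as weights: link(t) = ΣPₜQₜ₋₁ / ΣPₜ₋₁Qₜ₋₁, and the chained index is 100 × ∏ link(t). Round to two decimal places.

119.92

Link t=0→t=1:
ΣP(t=1)Q(t=0) = 2.12×376 + 2.16×205 = 797.12 + 442.8 = 1239.92
ΣP(t=0)Q(t=0) = 1.68×376 + 1.73×205 = 631.68 + 354.65 = 986.33
link = 1239.92/986.33 = 1.257105
Link t=1→t=2:
ΣP(t=2)Q(t=1) = 2.09×331 + 1.97×247 = 691.79 + 486.59 = 1178.38
ΣP(t=1)Q(t=1) = 2.12×331 + 2.16×247 = 701.72 + 533.52 = 1235.24
link = 1178.38/1235.24 = 0.953968
Chained index = 100 × 1.257105 × 0.953968 = 119.9238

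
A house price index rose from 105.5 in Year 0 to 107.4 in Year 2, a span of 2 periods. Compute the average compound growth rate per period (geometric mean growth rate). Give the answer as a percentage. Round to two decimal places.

Growth factor = (107.4/105.5)^(1/2) = (1.018009)^(1/2) = 1.008965
Growth rate = 1.008965 − 1 = 0.008965 = 0.8965%

0.90%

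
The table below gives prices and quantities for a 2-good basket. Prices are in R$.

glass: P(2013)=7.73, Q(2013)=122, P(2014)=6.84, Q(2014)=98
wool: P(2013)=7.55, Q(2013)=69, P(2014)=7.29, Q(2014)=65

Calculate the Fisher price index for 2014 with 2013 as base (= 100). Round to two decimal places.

Laspeyres component (base-period weights):
ΣP(2014)Q(2013) = 6.84×122 + 7.29×69 = 834.48 + 503.01 = 1337.49
ΣP(2013)Q(2013) = 7.73×122 + 7.55×69 = 943.06 + 520.95 = 1464.01
L = 1337.49 / 1464.01 × 100 = 91.3580
Paasche component (current-period weights):
ΣP(2014)Q(2014) = 6.84×98 + 7.29×65 = 670.32 + 473.85 = 1144.17
ΣP(2013)Q(2014) = 7.73×98 + 7.55×65 = 757.54 + 490.75 = 1248.29
P = 1144.17 / 1248.29 × 100 = 91.6590
Fisher = √(L × P) = √(91.3580 × 91.6590) = 91.5084

91.51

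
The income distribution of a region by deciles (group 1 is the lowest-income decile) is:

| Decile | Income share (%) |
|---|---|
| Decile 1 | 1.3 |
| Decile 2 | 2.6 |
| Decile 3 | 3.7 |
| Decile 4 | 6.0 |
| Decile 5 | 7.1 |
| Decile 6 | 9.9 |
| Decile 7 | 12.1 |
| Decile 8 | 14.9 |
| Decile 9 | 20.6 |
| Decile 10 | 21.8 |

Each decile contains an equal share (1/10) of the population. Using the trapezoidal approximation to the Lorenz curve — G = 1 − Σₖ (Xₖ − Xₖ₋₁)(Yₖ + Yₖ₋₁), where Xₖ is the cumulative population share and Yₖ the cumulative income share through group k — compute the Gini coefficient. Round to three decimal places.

Cumulative income shares Yₖ: 0.0130, 0.0390, 0.0760, 0.1360, 0.2070, 0.3060, 0.4270, 0.5760, 0.7820, 1.0000
Σ (Xₖ−Xₖ₋₁)(Yₖ+Yₖ₋₁) = (1/10)(0.0130+0.0000) + (1/10)(0.0390+0.0130) + (1/10)(0.0760+0.0390) + (1/10)(0.1360+0.0760) + (1/10)(0.2070+0.1360) + (1/10)(0.3060+0.2070) + (1/10)(0.4270+0.3060) + (1/10)(0.5760+0.4270) + (1/10)(0.7820+0.5760) + (1/10)(1.0000+0.7820)
  = 0.0013 + 0.0052 + 0.0115 + 0.0212 + 0.0343 + 0.0513 + 0.0733 + 0.1003 + 0.1358 + 0.1782 = 0.6124
G = 1 − 0.6124 = 0.3876

0.388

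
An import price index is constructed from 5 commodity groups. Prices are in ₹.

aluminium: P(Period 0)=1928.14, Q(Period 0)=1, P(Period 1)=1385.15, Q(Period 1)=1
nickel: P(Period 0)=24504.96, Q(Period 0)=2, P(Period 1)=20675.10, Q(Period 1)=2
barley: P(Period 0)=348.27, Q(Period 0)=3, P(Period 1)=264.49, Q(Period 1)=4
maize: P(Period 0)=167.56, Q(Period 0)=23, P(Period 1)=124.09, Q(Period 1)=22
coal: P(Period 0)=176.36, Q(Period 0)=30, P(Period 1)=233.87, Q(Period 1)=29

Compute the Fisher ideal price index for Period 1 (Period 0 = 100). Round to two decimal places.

Laspeyres component (base-period weights):
ΣP(Period 1)Q(Period 0) = 1385.15×1 + 20675.10×2 + 264.49×3 + 124.09×23 + 233.87×30 = 1385.15 + 41350.2 + 793.47 + 2854.07 + 7016.1 = 53398.99
ΣP(Period 0)Q(Period 0) = 1928.14×1 + 24504.96×2 + 348.27×3 + 167.56×23 + 176.36×30 = 1928.14 + 49009.92 + 1044.81 + 3853.88 + 5290.8 = 61127.55
L = 53398.99 / 61127.55 × 100 = 87.3567
Paasche component (current-period weights):
ΣP(Period 1)Q(Period 1) = 1385.15×1 + 20675.10×2 + 264.49×4 + 124.09×22 + 233.87×29 = 1385.15 + 41350.2 + 1057.96 + 2729.98 + 6782.23 = 53305.52
ΣP(Period 0)Q(Period 1) = 1928.14×1 + 24504.96×2 + 348.27×4 + 167.56×22 + 176.36×29 = 1928.14 + 49009.92 + 1393.08 + 3686.32 + 5114.44 = 61131.9
P = 53305.52 / 61131.9 × 100 = 87.1976
Fisher = √(L × P) = √(87.3567 × 87.1976) = 87.2771

87.28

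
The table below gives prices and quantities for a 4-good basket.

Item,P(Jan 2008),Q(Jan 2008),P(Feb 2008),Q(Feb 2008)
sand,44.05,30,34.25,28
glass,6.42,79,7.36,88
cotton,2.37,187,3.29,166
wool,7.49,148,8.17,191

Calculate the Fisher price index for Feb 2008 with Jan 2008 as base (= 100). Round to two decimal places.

Laspeyres component (base-period weights):
ΣP(Feb 2008)Q(Jan 2008) = 34.25×30 + 7.36×79 + 3.29×187 + 8.17×148 = 1027.5 + 581.44 + 615.23 + 1209.16 = 3433.33
ΣP(Jan 2008)Q(Jan 2008) = 44.05×30 + 6.42×79 + 2.37×187 + 7.49×148 = 1321.5 + 507.18 + 443.19 + 1108.52 = 3380.39
L = 3433.33 / 3380.39 × 100 = 101.5661
Paasche component (current-period weights):
ΣP(Feb 2008)Q(Feb 2008) = 34.25×28 + 7.36×88 + 3.29×166 + 8.17×191 = 959 + 647.68 + 546.14 + 1560.47 = 3713.29
ΣP(Jan 2008)Q(Feb 2008) = 44.05×28 + 6.42×88 + 2.37×166 + 7.49×191 = 1233.4 + 564.96 + 393.42 + 1430.59 = 3622.37
P = 3713.29 / 3622.37 × 100 = 102.5100
Fisher = √(L × P) = √(101.5661 × 102.5100) = 102.0369

102.04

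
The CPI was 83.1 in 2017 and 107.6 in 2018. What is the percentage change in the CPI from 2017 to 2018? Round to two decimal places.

Change = (107.6 − 83.1) / 83.1 × 100
       = 24.5 / 83.1 × 100 = 29.4826%

29.48%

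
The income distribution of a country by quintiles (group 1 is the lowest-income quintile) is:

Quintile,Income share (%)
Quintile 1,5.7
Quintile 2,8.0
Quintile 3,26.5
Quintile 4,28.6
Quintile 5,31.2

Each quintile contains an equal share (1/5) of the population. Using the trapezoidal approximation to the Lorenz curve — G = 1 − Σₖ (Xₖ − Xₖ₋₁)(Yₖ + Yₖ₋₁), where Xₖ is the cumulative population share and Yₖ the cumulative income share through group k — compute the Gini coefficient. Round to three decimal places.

Cumulative income shares Yₖ: 0.0570, 0.1370, 0.4020, 0.6880, 1.0000
Σ (Xₖ−Xₖ₋₁)(Yₖ+Yₖ₋₁) = (1/5)(0.0570+0.0000) + (1/5)(0.1370+0.0570) + (1/5)(0.4020+0.1370) + (1/5)(0.6880+0.4020) + (1/5)(1.0000+0.6880)
  = 0.0114 + 0.0388 + 0.1078 + 0.2180 + 0.3376 = 0.7136
G = 1 − 0.7136 = 0.2864

0.286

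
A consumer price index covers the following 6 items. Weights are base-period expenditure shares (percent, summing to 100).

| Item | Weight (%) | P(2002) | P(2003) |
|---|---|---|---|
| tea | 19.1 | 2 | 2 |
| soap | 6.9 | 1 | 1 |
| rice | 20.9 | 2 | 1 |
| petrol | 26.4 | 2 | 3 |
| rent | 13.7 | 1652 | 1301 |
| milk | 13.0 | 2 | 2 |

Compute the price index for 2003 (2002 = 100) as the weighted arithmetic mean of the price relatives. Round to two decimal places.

99.84

tea: 19.1 × (2/2) = 19.1 × 1.000000 = 19.1000
soap: 6.9 × (1/1) = 6.9 × 1.000000 = 6.9000
rice: 20.9 × (1/2) = 20.9 × 0.500000 = 10.4500
petrol: 26.4 × (3/2) = 26.4 × 1.500000 = 39.6000
rent: 13.7 × (1301/1652) = 13.7 × 0.787530 = 10.7892
milk: 13.0 × (2/2) = 13.0 × 1.000000 = 13.0000
Index = Σ wᵢ·(p₁ᵢ/p₀ᵢ) = 19.1000 + 6.9000 + 10.4500 + 39.6000 + 10.7892 + 13.0000 = 99.8392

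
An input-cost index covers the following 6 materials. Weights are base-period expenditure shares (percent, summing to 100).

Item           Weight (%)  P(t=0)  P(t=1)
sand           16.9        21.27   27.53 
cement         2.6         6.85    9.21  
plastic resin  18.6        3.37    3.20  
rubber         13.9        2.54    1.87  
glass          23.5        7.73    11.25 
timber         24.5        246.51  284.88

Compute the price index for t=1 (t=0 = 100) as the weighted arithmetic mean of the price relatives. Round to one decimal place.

sand: 16.9 × (27.53/21.27) = 16.9 × 1.294311 = 21.8739
cement: 2.6 × (9.21/6.85) = 2.6 × 1.344526 = 3.4958
plastic resin: 18.6 × (3.20/3.37) = 18.6 × 0.949555 = 17.6617
rubber: 13.9 × (1.87/2.54) = 13.9 × 0.736220 = 10.2335
glass: 23.5 × (11.25/7.73) = 23.5 × 1.455369 = 34.2012
timber: 24.5 × (284.88/246.51) = 24.5 × 1.155653 = 28.3135
Index = Σ wᵢ·(p₁ᵢ/p₀ᵢ) = 21.8739 + 3.4958 + 17.6617 + 10.2335 + 34.2012 + 28.3135 = 115.7795

115.8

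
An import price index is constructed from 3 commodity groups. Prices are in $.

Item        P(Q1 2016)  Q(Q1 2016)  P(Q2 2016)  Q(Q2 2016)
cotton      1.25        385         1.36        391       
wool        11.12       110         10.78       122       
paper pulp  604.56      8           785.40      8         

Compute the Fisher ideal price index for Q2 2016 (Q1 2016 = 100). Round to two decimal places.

121.93

Laspeyres component (base-period weights):
ΣP(Q2 2016)Q(Q1 2016) = 1.36×385 + 10.78×110 + 785.40×8 = 523.6 + 1185.8 + 6283.2 = 7992.6
ΣP(Q1 2016)Q(Q1 2016) = 1.25×385 + 11.12×110 + 604.56×8 = 481.25 + 1223.2 + 4836.48 = 6540.93
L = 7992.6 / 6540.93 × 100 = 122.1936
Paasche component (current-period weights):
ΣP(Q2 2016)Q(Q2 2016) = 1.36×391 + 10.78×122 + 785.40×8 = 531.76 + 1315.16 + 6283.2 = 8130.12
ΣP(Q1 2016)Q(Q2 2016) = 1.25×391 + 11.12×122 + 604.56×8 = 488.75 + 1356.64 + 4836.48 = 6681.87
P = 8130.12 / 6681.87 × 100 = 121.6743
Fisher = √(L × P) = √(122.1936 × 121.6743) = 121.9337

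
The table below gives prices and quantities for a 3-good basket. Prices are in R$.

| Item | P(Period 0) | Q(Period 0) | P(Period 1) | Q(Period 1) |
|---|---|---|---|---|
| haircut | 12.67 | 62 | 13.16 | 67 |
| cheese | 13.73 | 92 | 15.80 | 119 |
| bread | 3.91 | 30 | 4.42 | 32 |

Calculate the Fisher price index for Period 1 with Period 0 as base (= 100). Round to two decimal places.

Laspeyres component (base-period weights):
ΣP(Period 1)Q(Period 0) = 13.16×62 + 15.80×92 + 4.42×30 = 815.92 + 1453.6 + 132.6 = 2402.12
ΣP(Period 0)Q(Period 0) = 12.67×62 + 13.73×92 + 3.91×30 = 785.54 + 1263.16 + 117.3 = 2166
L = 2402.12 / 2166 × 100 = 110.9012
Paasche component (current-period weights):
ΣP(Period 1)Q(Period 1) = 13.16×67 + 15.80×119 + 4.42×32 = 881.72 + 1880.2 + 141.44 = 2903.36
ΣP(Period 0)Q(Period 1) = 12.67×67 + 13.73×119 + 3.91×32 = 848.89 + 1633.87 + 125.12 = 2607.88
P = 2903.36 / 2607.88 × 100 = 111.3303
Fisher = √(L × P) = √(110.9012 × 111.3303) = 111.1155

111.12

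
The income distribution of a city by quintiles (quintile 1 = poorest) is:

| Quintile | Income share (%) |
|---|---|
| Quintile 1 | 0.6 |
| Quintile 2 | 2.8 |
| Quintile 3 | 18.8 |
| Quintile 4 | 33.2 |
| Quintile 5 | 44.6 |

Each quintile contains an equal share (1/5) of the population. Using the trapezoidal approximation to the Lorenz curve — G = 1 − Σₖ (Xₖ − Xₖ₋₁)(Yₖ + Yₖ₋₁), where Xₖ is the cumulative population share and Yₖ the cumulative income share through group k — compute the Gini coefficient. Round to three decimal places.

0.474

Cumulative income shares Yₖ: 0.0060, 0.0340, 0.2220, 0.5540, 1.0000
Σ (Xₖ−Xₖ₋₁)(Yₖ+Yₖ₋₁) = (1/5)(0.0060+0.0000) + (1/5)(0.0340+0.0060) + (1/5)(0.2220+0.0340) + (1/5)(0.5540+0.2220) + (1/5)(1.0000+0.5540)
  = 0.0012 + 0.0080 + 0.0512 + 0.1552 + 0.3108 = 0.5264
G = 1 − 0.5264 = 0.4736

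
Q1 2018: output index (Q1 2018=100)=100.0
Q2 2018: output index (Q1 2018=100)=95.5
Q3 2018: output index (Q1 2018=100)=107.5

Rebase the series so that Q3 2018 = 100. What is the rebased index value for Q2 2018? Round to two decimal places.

Rebased(Q2 2018) = 95.5 / 107.5 × 100 = 88.8372

88.84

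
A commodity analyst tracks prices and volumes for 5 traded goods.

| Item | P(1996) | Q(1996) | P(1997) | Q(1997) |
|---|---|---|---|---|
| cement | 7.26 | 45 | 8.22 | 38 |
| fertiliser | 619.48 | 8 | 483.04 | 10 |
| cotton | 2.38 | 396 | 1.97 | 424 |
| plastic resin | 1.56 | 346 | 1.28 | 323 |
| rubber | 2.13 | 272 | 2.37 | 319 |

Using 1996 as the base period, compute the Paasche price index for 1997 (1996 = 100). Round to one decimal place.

Paasche price index uses current-period quantities as weights.
ΣP(1997)·Q(1997) = 8.22×38 + 483.04×10 + 1.97×424 + 1.28×323 + 2.37×319 = 312.36 + 4830.4 + 835.28 + 413.44 + 756.03 = 7147.51
ΣP(1996)·Q(1997) = 7.26×38 + 619.48×10 + 2.38×424 + 1.56×323 + 2.13×319 = 275.88 + 6194.8 + 1009.12 + 503.88 + 679.47 = 8663.15
Index = 7147.51 / 8663.15 × 100 = 82.5047

82.5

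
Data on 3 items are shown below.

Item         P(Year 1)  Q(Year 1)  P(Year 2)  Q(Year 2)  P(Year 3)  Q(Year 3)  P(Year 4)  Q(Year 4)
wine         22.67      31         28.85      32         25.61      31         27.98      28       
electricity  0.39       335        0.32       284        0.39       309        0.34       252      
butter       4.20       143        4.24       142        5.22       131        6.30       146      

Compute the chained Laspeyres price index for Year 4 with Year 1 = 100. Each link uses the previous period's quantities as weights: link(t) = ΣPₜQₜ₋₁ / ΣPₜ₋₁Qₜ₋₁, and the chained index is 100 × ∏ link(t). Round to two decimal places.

Link Year 1→Year 2:
ΣP(Year 2)Q(Year 1) = 28.85×31 + 0.32×335 + 4.24×143 = 894.35 + 107.2 + 606.32 = 1607.87
ΣP(Year 1)Q(Year 1) = 22.67×31 + 0.39×335 + 4.20×143 = 702.77 + 130.65 + 600.6 = 1434.02
link = 1607.87/1434.02 = 1.121233
Link Year 2→Year 3:
ΣP(Year 3)Q(Year 2) = 25.61×32 + 0.39×284 + 5.22×142 = 819.52 + 110.76 + 741.24 = 1671.52
ΣP(Year 2)Q(Year 2) = 28.85×32 + 0.32×284 + 4.24×142 = 923.2 + 90.88 + 602.08 = 1616.16
link = 1671.52/1616.16 = 1.034254
Link Year 3→Year 4:
ΣP(Year 4)Q(Year 3) = 27.98×31 + 0.34×309 + 6.30×131 = 867.38 + 105.06 + 825.3 = 1797.74
ΣP(Year 3)Q(Year 3) = 25.61×31 + 0.39×309 + 5.22×131 = 793.91 + 120.51 + 683.82 = 1598.24
link = 1797.74/1598.24 = 1.124825
Chained index = 100 × 1.121233 × 1.034254 × 1.124825 = 130.4391

130.44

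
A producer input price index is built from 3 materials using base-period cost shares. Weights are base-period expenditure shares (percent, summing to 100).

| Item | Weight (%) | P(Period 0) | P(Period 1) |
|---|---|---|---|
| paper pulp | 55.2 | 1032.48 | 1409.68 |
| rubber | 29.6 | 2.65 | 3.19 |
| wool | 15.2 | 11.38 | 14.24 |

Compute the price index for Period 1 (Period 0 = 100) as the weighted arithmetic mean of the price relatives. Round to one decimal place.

130.0

paper pulp: 55.2 × (1409.68/1032.48) = 55.2 × 1.365334 = 75.3664
rubber: 29.6 × (3.19/2.65) = 29.6 × 1.203774 = 35.6317
wool: 15.2 × (14.24/11.38) = 15.2 × 1.251318 = 19.0200
Index = Σ wᵢ·(p₁ᵢ/p₀ᵢ) = 75.3664 + 35.6317 + 19.0200 = 130.0182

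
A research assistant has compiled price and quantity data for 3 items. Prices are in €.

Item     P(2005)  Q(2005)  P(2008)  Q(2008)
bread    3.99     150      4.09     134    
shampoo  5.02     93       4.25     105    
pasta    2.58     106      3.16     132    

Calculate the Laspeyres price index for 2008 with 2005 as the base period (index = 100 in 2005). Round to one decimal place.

Laspeyres price index uses base-period quantities as weights.
ΣP(2008)·Q(2005) = 4.09×150 + 4.25×93 + 3.16×106 = 613.5 + 395.25 + 334.96 = 1343.71
ΣP(2005)·Q(2005) = 3.99×150 + 5.02×93 + 2.58×106 = 598.5 + 466.86 + 273.48 = 1338.84
Index = 1343.71 / 1338.84 × 100 = 100.3637

100.4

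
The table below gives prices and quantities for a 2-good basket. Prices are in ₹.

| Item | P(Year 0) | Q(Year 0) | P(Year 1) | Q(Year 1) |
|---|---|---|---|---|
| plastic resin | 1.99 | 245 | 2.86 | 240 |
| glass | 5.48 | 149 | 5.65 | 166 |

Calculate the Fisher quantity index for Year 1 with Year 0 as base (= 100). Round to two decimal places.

105.84

Laspeyres component (base-period weights):
ΣP(Year 0)Q(Year 1) = 1.99×240 + 5.48×166 = 477.6 + 909.68 = 1387.28
ΣP(Year 0)Q(Year 0) = 1.99×245 + 5.48×149 = 487.55 + 816.52 = 1304.07
L = 1387.28 / 1304.07 × 100 = 106.3808
Paasche component (current-period weights):
ΣP(Year 1)Q(Year 1) = 2.86×240 + 5.65×166 = 686.4 + 937.9 = 1624.3
ΣP(Year 1)Q(Year 0) = 2.86×245 + 5.65×149 = 700.7 + 841.85 = 1542.55
P = 1624.3 / 1542.55 × 100 = 105.2997
Fisher = √(L × P) = √(106.3808 × 105.2997) = 105.8388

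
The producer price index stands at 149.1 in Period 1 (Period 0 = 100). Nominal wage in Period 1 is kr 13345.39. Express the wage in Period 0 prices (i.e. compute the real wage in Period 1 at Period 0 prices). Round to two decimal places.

8950.63

Real = Nominal ÷ (Index/100) = 13345.39 ÷ (149.1/100)
     = 13345.39 ÷ 1.491 = 8950.6304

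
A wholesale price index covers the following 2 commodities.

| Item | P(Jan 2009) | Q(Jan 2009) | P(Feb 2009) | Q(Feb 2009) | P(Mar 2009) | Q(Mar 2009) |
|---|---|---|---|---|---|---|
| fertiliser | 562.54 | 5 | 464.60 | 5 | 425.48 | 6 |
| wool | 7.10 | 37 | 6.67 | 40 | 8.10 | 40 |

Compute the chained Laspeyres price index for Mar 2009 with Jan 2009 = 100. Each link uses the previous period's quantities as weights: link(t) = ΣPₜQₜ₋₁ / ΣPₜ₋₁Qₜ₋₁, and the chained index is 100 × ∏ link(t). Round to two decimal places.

Link Jan 2009→Feb 2009:
ΣP(Feb 2009)Q(Jan 2009) = 464.60×5 + 6.67×37 = 2323 + 246.79 = 2569.79
ΣP(Jan 2009)Q(Jan 2009) = 562.54×5 + 7.10×37 = 2812.7 + 262.7 = 3075.4
link = 2569.79/3075.4 = 0.835595
Link Feb 2009→Mar 2009:
ΣP(Mar 2009)Q(Feb 2009) = 425.48×5 + 8.10×40 = 2127.4 + 324 = 2451.4
ΣP(Feb 2009)Q(Feb 2009) = 464.60×5 + 6.67×40 = 2323 + 266.8 = 2589.8
link = 2451.4/2589.8 = 0.946560
Chained index = 100 × 0.835595 × 0.946560 = 79.0941

79.09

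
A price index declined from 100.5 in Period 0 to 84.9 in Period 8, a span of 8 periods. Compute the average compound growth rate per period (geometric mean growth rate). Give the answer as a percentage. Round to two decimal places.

Growth factor = (84.9/100.5)^(1/8) = (0.844776)^(1/8) = 0.979135
Growth rate = 0.979135 − 1 = -0.020865 = -2.0865%

-2.09%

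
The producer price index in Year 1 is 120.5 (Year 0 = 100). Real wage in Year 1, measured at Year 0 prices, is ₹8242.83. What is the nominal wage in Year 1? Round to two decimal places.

9932.61

Nominal = Real × (Index/100) = 8242.83 × (120.5/100)
        = 8242.83 × 1.205 = 9932.6102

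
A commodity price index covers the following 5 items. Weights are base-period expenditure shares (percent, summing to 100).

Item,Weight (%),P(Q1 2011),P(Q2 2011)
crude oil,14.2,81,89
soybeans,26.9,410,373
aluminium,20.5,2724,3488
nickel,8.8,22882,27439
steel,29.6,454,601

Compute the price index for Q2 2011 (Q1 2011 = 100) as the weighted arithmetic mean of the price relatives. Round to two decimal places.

116.06

crude oil: 14.2 × (89/81) = 14.2 × 1.098765 = 15.6025
soybeans: 26.9 × (373/410) = 26.9 × 0.909756 = 24.4724
aluminium: 20.5 × (3488/2724) = 20.5 × 1.280470 = 26.2496
nickel: 8.8 × (27439/22882) = 8.8 × 1.199152 = 10.5525
steel: 29.6 × (601/454) = 29.6 × 1.323789 = 39.1841
Index = Σ wᵢ·(p₁ᵢ/p₀ᵢ) = 15.6025 + 24.4724 + 26.2496 + 10.5525 + 39.1841 = 116.0612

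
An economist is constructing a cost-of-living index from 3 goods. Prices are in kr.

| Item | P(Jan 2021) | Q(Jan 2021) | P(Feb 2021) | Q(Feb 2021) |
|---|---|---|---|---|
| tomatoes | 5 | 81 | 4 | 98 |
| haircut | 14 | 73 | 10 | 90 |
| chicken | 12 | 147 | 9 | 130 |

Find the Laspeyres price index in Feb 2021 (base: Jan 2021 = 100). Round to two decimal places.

74.49

Laspeyres price index uses base-period quantities as weights.
ΣP(Feb 2021)·Q(Jan 2021) = 4×81 + 10×73 + 9×147 = 324 + 730 + 1323 = 2377
ΣP(Jan 2021)·Q(Jan 2021) = 5×81 + 14×73 + 12×147 = 405 + 1022 + 1764 = 3191
Index = 2377 / 3191 × 100 = 74.4908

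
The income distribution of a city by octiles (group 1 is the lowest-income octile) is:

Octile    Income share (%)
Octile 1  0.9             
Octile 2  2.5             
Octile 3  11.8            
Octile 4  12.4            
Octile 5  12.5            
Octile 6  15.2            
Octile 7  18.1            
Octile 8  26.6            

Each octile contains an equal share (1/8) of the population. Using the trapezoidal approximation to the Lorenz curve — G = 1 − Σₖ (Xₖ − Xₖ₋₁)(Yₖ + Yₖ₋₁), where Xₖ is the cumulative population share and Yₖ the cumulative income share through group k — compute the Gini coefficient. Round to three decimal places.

Cumulative income shares Yₖ: 0.0090, 0.0340, 0.1520, 0.2760, 0.4010, 0.5530, 0.7340, 1.0000
Σ (Xₖ−Xₖ₋₁)(Yₖ+Yₖ₋₁) = (1/8)(0.0090+0.0000) + (1/8)(0.0340+0.0090) + (1/8)(0.1520+0.0340) + (1/8)(0.2760+0.1520) + (1/8)(0.4010+0.2760) + (1/8)(0.5530+0.4010) + (1/8)(0.7340+0.5530) + (1/8)(1.0000+0.7340)
  = 0.0011 + 0.0054 + 0.0233 + 0.0535 + 0.0846 + 0.1193 + 0.1609 + 0.2167 = 0.6648
G = 1 − 0.6648 = 0.3352

0.335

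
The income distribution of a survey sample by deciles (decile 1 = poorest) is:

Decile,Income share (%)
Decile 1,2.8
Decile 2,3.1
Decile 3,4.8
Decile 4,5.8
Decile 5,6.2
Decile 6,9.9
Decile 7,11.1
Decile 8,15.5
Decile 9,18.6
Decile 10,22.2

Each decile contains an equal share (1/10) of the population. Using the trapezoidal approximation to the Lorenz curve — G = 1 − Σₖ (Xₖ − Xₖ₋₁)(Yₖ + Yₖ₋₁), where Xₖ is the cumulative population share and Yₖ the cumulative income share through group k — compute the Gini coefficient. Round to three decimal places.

0.356

Cumulative income shares Yₖ: 0.0280, 0.0590, 0.1070, 0.1650, 0.2270, 0.3260, 0.4370, 0.5920, 0.7780, 1.0000
Σ (Xₖ−Xₖ₋₁)(Yₖ+Yₖ₋₁) = (1/10)(0.0280+0.0000) + (1/10)(0.0590+0.0280) + (1/10)(0.1070+0.0590) + (1/10)(0.1650+0.1070) + (1/10)(0.2270+0.1650) + (1/10)(0.3260+0.2270) + (1/10)(0.4370+0.3260) + (1/10)(0.5920+0.4370) + (1/10)(0.7780+0.5920) + (1/10)(1.0000+0.7780)
  = 0.0028 + 0.0087 + 0.0166 + 0.0272 + 0.0392 + 0.0553 + 0.0763 + 0.1029 + 0.1370 + 0.1778 = 0.6438
G = 1 − 0.6438 = 0.3562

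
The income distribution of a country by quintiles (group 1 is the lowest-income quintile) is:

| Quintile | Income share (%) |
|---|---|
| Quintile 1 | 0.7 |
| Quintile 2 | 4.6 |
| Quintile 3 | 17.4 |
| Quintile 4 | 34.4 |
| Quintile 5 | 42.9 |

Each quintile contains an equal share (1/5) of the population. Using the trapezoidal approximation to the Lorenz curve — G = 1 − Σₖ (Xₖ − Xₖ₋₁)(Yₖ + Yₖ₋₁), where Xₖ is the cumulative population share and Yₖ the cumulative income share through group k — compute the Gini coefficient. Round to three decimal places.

0.457

Cumulative income shares Yₖ: 0.0070, 0.0530, 0.2270, 0.5710, 1.0000
Σ (Xₖ−Xₖ₋₁)(Yₖ+Yₖ₋₁) = (1/5)(0.0070+0.0000) + (1/5)(0.0530+0.0070) + (1/5)(0.2270+0.0530) + (1/5)(0.5710+0.2270) + (1/5)(1.0000+0.5710)
  = 0.0014 + 0.0120 + 0.0560 + 0.1596 + 0.3142 = 0.5432
G = 1 − 0.5432 = 0.4568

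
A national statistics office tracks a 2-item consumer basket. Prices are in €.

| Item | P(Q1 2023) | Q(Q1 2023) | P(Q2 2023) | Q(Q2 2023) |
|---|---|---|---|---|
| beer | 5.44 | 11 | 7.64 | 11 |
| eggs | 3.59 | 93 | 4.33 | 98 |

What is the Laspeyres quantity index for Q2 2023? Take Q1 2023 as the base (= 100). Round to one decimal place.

Laspeyres quantity index uses base-period prices as weights.
ΣP(Q1 2023)·Q(Q2 2023) = 5.44×11 + 3.59×98 = 59.84 + 351.82 = 411.66
ΣP(Q1 2023)·Q(Q1 2023) = 5.44×11 + 3.59×93 = 59.84 + 333.87 = 393.71
Index = 411.66 / 393.71 × 100 = 104.5592

104.6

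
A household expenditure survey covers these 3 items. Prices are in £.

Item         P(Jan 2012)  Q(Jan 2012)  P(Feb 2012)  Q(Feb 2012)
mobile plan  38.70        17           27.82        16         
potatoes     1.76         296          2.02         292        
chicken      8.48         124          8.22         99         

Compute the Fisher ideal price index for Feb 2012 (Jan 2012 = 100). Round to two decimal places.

93.72

Laspeyres component (base-period weights):
ΣP(Feb 2012)Q(Jan 2012) = 27.82×17 + 2.02×296 + 8.22×124 = 472.94 + 597.92 + 1019.28 = 2090.14
ΣP(Jan 2012)Q(Jan 2012) = 38.70×17 + 1.76×296 + 8.48×124 = 657.9 + 520.96 + 1051.52 = 2230.38
L = 2090.14 / 2230.38 × 100 = 93.7123
Paasche component (current-period weights):
ΣP(Feb 2012)Q(Feb 2012) = 27.82×16 + 2.02×292 + 8.22×99 = 445.12 + 589.84 + 813.78 = 1848.74
ΣP(Jan 2012)Q(Feb 2012) = 38.70×16 + 1.76×292 + 8.48×99 = 619.2 + 513.92 + 839.52 = 1972.64
P = 1848.74 / 1972.64 × 100 = 93.7191
Fisher = √(L × P) = √(93.7123 × 93.7191) = 93.7157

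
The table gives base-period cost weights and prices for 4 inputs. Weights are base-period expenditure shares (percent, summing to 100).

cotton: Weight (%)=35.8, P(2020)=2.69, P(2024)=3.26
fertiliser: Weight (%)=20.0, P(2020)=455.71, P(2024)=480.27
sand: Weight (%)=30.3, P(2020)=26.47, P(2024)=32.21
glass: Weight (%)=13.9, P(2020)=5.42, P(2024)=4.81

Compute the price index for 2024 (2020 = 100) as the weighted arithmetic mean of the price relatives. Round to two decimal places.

cotton: 35.8 × (3.26/2.69) = 35.8 × 1.211896 = 43.3859
fertiliser: 20.0 × (480.27/455.71) = 20.0 × 1.053894 = 21.0779
sand: 30.3 × (32.21/26.47) = 30.3 × 1.216849 = 36.8705
glass: 13.9 × (4.81/5.42) = 13.9 × 0.887454 = 12.3356
Index = Σ wᵢ·(p₁ᵢ/p₀ᵢ) = 43.3859 + 21.0779 + 36.8705 + 12.3356 = 113.6699

113.67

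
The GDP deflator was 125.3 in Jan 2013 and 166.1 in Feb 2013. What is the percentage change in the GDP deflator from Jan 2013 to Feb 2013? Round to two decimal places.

Change = (166.1 − 125.3) / 125.3 × 100
       = 40.8 / 125.3 × 100 = 32.5619%

32.56%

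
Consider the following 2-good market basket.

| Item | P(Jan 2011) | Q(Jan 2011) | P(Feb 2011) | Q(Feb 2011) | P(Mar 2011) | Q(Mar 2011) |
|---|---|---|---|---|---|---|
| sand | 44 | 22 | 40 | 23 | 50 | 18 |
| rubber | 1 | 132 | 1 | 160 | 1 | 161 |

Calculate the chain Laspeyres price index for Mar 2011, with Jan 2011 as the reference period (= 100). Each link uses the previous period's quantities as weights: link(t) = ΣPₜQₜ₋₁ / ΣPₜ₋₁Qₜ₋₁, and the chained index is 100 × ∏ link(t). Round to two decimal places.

Link Jan 2011→Feb 2011:
ΣP(Feb 2011)Q(Jan 2011) = 40×22 + 1×132 = 880 + 132 = 1012
ΣP(Jan 2011)Q(Jan 2011) = 44×22 + 1×132 = 968 + 132 = 1100
link = 1012/1100 = 0.920000
Link Feb 2011→Mar 2011:
ΣP(Mar 2011)Q(Feb 2011) = 50×23 + 1×160 = 1150 + 160 = 1310
ΣP(Feb 2011)Q(Feb 2011) = 40×23 + 1×160 = 920 + 160 = 1080
link = 1310/1080 = 1.212963
Chained index = 100 × 0.920000 × 1.212963 = 111.5926

111.59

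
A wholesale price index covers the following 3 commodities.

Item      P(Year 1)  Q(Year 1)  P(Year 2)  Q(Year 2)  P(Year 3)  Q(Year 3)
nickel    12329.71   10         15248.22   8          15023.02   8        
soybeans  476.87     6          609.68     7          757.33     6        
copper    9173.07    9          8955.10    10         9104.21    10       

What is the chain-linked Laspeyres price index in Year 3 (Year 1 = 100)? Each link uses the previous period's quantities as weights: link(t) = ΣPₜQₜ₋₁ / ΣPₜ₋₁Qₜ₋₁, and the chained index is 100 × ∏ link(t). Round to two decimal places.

113.81

Link Year 1→Year 2:
ΣP(Year 2)Q(Year 1) = 15248.22×10 + 609.68×6 + 8955.10×9 = 152482.2 + 3658.08 + 80595.9 = 236736.18
ΣP(Year 1)Q(Year 1) = 12329.71×10 + 476.87×6 + 9173.07×9 = 123297.1 + 2861.22 + 82557.63 = 208715.95
link = 236736.18/208715.95 = 1.134251
Link Year 2→Year 3:
ΣP(Year 3)Q(Year 2) = 15023.02×8 + 757.33×7 + 9104.21×10 = 120184.16 + 5301.31 + 91042.1 = 216527.57
ΣP(Year 2)Q(Year 2) = 15248.22×8 + 609.68×7 + 8955.10×10 = 121985.76 + 4267.76 + 89551 = 215804.52
link = 216527.57/215804.52 = 1.003350
Chained index = 100 × 1.134251 × 1.003350 = 113.8051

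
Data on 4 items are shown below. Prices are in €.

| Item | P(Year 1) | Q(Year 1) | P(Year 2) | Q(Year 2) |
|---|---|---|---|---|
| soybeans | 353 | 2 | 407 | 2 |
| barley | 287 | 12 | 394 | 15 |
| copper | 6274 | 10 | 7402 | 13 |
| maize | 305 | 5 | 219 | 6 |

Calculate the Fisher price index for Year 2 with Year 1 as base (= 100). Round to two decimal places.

117.92

Laspeyres component (base-period weights):
ΣP(Year 2)Q(Year 1) = 407×2 + 394×12 + 7402×10 + 219×5 = 814 + 4728 + 74020 + 1095 = 80657
ΣP(Year 1)Q(Year 1) = 353×2 + 287×12 + 6274×10 + 305×5 = 706 + 3444 + 62740 + 1525 = 68415
L = 80657 / 68415 × 100 = 117.8937
Paasche component (current-period weights):
ΣP(Year 2)Q(Year 2) = 407×2 + 394×15 + 7402×13 + 219×6 = 814 + 5910 + 96226 + 1314 = 104264
ΣP(Year 1)Q(Year 2) = 353×2 + 287×15 + 6274×13 + 305×6 = 706 + 4305 + 81562 + 1830 = 88403
P = 104264 / 88403 × 100 = 117.9417
Fisher = √(L × P) = √(117.8937 × 117.9417) = 117.9177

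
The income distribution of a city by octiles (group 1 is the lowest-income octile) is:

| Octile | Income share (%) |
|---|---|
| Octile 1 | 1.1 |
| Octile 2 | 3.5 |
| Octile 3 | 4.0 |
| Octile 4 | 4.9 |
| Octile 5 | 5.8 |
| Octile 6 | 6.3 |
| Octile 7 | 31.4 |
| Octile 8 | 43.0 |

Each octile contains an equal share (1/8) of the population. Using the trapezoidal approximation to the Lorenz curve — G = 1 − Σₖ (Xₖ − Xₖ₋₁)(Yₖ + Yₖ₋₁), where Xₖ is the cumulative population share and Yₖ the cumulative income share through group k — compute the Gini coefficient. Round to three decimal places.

0.551

Cumulative income shares Yₖ: 0.0110, 0.0460, 0.0860, 0.1350, 0.1930, 0.2560, 0.5700, 1.0000
Σ (Xₖ−Xₖ₋₁)(Yₖ+Yₖ₋₁) = (1/8)(0.0110+0.0000) + (1/8)(0.0460+0.0110) + (1/8)(0.0860+0.0460) + (1/8)(0.1350+0.0860) + (1/8)(0.1930+0.1350) + (1/8)(0.2560+0.1930) + (1/8)(0.5700+0.2560) + (1/8)(1.0000+0.5700)
  = 0.0014 + 0.0071 + 0.0165 + 0.0276 + 0.0410 + 0.0561 + 0.1033 + 0.1963 = 0.4493
G = 1 − 0.4493 = 0.5507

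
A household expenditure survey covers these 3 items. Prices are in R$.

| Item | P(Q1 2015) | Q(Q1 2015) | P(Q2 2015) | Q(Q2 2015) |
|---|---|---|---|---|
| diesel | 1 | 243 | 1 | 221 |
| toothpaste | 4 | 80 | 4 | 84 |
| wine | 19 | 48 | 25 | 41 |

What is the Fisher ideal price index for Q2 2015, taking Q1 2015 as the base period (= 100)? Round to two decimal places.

118.97

Laspeyres component (base-period weights):
ΣP(Q2 2015)Q(Q1 2015) = 1×243 + 4×80 + 25×48 = 243 + 320 + 1200 = 1763
ΣP(Q1 2015)Q(Q1 2015) = 1×243 + 4×80 + 19×48 = 243 + 320 + 912 = 1475
L = 1763 / 1475 × 100 = 119.5254
Paasche component (current-period weights):
ΣP(Q2 2015)Q(Q2 2015) = 1×221 + 4×84 + 25×41 = 221 + 336 + 1025 = 1582
ΣP(Q1 2015)Q(Q2 2015) = 1×221 + 4×84 + 19×41 = 221 + 336 + 779 = 1336
P = 1582 / 1336 × 100 = 118.4132
Fisher = √(L × P) = √(119.5254 × 118.4132) = 118.9680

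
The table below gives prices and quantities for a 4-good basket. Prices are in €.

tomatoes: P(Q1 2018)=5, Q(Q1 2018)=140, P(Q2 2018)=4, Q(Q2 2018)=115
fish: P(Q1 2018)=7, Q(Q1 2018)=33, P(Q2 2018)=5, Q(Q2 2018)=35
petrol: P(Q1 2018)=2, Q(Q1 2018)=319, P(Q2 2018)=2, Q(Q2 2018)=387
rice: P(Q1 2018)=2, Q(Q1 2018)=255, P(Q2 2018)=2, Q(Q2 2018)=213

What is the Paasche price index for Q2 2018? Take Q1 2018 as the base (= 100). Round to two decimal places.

Paasche price index uses current-period quantities as weights.
ΣP(Q2 2018)·Q(Q2 2018) = 4×115 + 5×35 + 2×387 + 2×213 = 460 + 175 + 774 + 426 = 1835
ΣP(Q1 2018)·Q(Q2 2018) = 5×115 + 7×35 + 2×387 + 2×213 = 575 + 245 + 774 + 426 = 2020
Index = 1835 / 2020 × 100 = 90.8416

90.84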